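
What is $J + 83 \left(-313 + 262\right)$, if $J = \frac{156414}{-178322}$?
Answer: $- \frac{377496720}{89161} \approx -4233.9$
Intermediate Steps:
$J = - \frac{78207}{89161}$ ($J = 156414 \left(- \frac{1}{178322}\right) = - \frac{78207}{89161} \approx -0.87714$)
$J + 83 \left(-313 + 262\right) = - \frac{78207}{89161} + 83 \left(-313 + 262\right) = - \frac{78207}{89161} + 83 \left(-51\right) = - \frac{78207}{89161} - 4233 = - \frac{377496720}{89161}$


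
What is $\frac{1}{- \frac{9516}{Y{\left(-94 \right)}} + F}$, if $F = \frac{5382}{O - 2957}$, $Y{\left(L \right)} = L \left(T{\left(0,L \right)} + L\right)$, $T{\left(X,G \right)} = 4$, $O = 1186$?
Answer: $- \frac{54285}{226031} \approx -0.24017$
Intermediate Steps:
$Y{\left(L \right)} = L \left(4 + L\right)$
$F = - \frac{234}{77}$ ($F = \frac{5382}{1186 - 2957} = \frac{5382}{-1771} = 5382 \left(- \frac{1}{1771}\right) = - \frac{234}{77} \approx -3.039$)
$\frac{1}{- \frac{9516}{Y{\left(-94 \right)}} + F} = \frac{1}{- \frac{9516}{\left(-94\right) \left(4 - 94\right)} - \frac{234}{77}} = \frac{1}{- \frac{9516}{\left(-94\right) \left(-90\right)} - \frac{234}{77}} = \frac{1}{- \frac{9516}{8460} - \frac{234}{77}} = \frac{1}{\left(-9516\right) \frac{1}{8460} - \frac{234}{77}} = \frac{1}{- \frac{793}{705} - \frac{234}{77}} = \frac{1}{- \frac{226031}{54285}} = - \frac{54285}{226031}$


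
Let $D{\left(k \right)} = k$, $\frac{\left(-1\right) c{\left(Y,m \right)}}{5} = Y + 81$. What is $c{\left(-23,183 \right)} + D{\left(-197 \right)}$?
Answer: $-487$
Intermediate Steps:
$c{\left(Y,m \right)} = -405 - 5 Y$ ($c{\left(Y,m \right)} = - 5 \left(Y + 81\right) = - 5 \left(81 + Y\right) = -405 - 5 Y$)
$c{\left(-23,183 \right)} + D{\left(-197 \right)} = \left(-405 - -115\right) - 197 = \left(-405 + 115\right) - 197 = -290 - 197 = -487$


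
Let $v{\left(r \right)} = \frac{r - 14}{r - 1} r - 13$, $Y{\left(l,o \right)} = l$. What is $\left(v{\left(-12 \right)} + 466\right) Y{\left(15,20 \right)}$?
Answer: $6435$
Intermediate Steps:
$v{\left(r \right)} = -13 + \frac{r \left(-14 + r\right)}{-1 + r}$ ($v{\left(r \right)} = \frac{-14 + r}{-1 + r} r - 13 = \frac{r \left(-14 + r\right)}{-1 + r} - 13 = -13 + \frac{r \left(-14 + r\right)}{-1 + r}$)
$\left(v{\left(-12 \right)} + 466\right) Y{\left(15,20 \right)} = \left(\frac{13 + \left(-12\right)^{2} - -324}{-1 - 12} + 466\right) 15 = \left(\frac{13 + 144 + 324}{-13} + 466\right) 15 = \left(\left(- \frac{1}{13}\right) 481 + 466\right) 15 = \left(-37 + 466\right) 15 = 429 \cdot 15 = 6435$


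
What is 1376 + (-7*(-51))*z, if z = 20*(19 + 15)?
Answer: 244136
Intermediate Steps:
z = 680 (z = 20*34 = 680)
1376 + (-7*(-51))*z = 1376 - 7*(-51)*680 = 1376 + 357*680 = 1376 + 242760 = 244136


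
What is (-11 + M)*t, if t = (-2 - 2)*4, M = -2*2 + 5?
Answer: 160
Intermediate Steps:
M = 1 (M = -4 + 5 = 1)
t = -16 (t = -4*4 = -16)
(-11 + M)*t = (-11 + 1)*(-16) = -10*(-16) = 160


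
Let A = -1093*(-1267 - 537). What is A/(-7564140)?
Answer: -492943/1891035 ≈ -0.26067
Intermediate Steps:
A = 1971772 (A = -1093*(-1804) = 1971772)
A/(-7564140) = 1971772/(-7564140) = 1971772*(-1/7564140) = -492943/1891035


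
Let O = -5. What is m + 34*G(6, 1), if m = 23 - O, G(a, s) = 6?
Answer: 232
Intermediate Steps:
m = 28 (m = 23 - 1*(-5) = 23 + 5 = 28)
m + 34*G(6, 1) = 28 + 34*6 = 28 + 204 = 232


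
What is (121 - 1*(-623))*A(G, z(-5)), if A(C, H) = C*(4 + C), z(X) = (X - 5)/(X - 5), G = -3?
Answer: -2232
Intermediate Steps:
z(X) = 1 (z(X) = (-5 + X)/(-5 + X) = 1)
(121 - 1*(-623))*A(G, z(-5)) = (121 - 1*(-623))*(-3*(4 - 3)) = (121 + 623)*(-3*1) = 744*(-3) = -2232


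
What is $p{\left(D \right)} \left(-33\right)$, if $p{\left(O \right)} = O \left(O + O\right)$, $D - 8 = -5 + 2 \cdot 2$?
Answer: $-3234$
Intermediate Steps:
$D = 7$ ($D = 8 + \left(-5 + 2 \cdot 2\right) = 8 + \left(-5 + 4\right) = 8 - 1 = 7$)
$p{\left(O \right)} = 2 O^{2}$ ($p{\left(O \right)} = O 2 O = 2 O^{2}$)
$p{\left(D \right)} \left(-33\right) = 2 \cdot 7^{2} \left(-33\right) = 2 \cdot 49 \left(-33\right) = 98 \left(-33\right) = -3234$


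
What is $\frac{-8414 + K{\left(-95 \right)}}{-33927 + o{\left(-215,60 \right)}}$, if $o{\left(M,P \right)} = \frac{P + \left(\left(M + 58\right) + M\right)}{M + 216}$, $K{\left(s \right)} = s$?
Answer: $\frac{8509}{34239} \approx 0.24852$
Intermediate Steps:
$o{\left(M,P \right)} = \frac{58 + P + 2 M}{216 + M}$ ($o{\left(M,P \right)} = \frac{P + \left(\left(58 + M\right) + M\right)}{216 + M} = \frac{P + \left(58 + 2 M\right)}{216 + M} = \frac{58 + P + 2 M}{216 + M}$)
$\frac{-8414 + K{\left(-95 \right)}}{-33927 + o{\left(-215,60 \right)}} = \frac{-8414 - 95}{-33927 + \frac{58 + 60 + 2 \left(-215\right)}{216 - 215}} = - \frac{8509}{-33927 + \frac{58 + 60 - 430}{1}} = - \frac{8509}{-33927 + 1 \left(-312\right)} = - \frac{8509}{-33927 - 312} = - \frac{8509}{-34239} = \left(-8509\right) \left(- \frac{1}{34239}\right) = \frac{8509}{34239}$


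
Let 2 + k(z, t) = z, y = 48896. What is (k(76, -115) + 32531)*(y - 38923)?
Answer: 325169665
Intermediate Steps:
k(z, t) = -2 + z
(k(76, -115) + 32531)*(y - 38923) = ((-2 + 76) + 32531)*(48896 - 38923) = (74 + 32531)*9973 = 32605*9973 = 325169665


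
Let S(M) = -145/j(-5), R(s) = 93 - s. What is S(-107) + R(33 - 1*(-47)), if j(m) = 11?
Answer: -2/11 ≈ -0.18182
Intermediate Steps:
S(M) = -145/11
S(-107) + R(33 - 1*(-47)) = -145/11 + (93 - (33 - 1*(-47))) = -145/11 + (93 - (33 + 47)) = -145/11 + (93 - 1*80) = -145/11 + (93 - 80) = -145/11 + 13 = -2/11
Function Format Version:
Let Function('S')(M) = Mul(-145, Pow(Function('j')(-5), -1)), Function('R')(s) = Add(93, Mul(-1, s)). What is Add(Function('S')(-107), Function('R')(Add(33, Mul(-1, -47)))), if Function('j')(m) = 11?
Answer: Rational(-2, 11) ≈ -0.18182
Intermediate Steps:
Function('S')(M) = Rational(-145, 11) (Function('S')(M) = Mul(-145, Pow(11, -1)) = Mul(-145, Rational(1, 11)) = Rational(-145, 11))
Add(Function('S')(-107), Function('R')(Add(33, Mul(-1, -47)))) = Add(Rational(-145, 11), Add(93, Mul(-1, Add(33, Mul(-1, -47))))) = Add(Rational(-145, 11), Add(93, Mul(-1, Add(33, 47)))) = Add(Rational(-145, 11), Add(93, Mul(-1, 80))) = Add(Rational(-145, 11), Add(93, -80)) = Add(Rational(-145, 11), 13) = Rational(-2, 11)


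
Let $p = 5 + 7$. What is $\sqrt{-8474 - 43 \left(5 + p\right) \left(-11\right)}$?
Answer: $i \sqrt{433} \approx 20.809 i$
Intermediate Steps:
$p = 12$
$\sqrt{-8474 - 43 \left(5 + p\right) \left(-11\right)} = \sqrt{-8474 - 43 \left(5 + 12\right) \left(-11\right)} = \sqrt{-8474 - 43 \cdot 17 \left(-11\right)} = \sqrt{-8474 - -8041} = \sqrt{-8474 + 8041} = \sqrt{-433} = i \sqrt{433}$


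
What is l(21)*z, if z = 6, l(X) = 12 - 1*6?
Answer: 36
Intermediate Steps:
l(X) = 6 (l(X) = 12 - 6 = 6)
l(21)*z = 6*6 = 36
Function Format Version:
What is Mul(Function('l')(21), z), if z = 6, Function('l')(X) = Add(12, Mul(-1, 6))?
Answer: 36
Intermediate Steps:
Function('l')(X) = 6 (Function('l')(X) = Add(12, -6) = 6)
Mul(Function('l')(21), z) = Mul(6, 6) = 36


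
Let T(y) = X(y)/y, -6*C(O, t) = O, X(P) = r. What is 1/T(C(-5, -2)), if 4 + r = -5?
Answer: -5/54 ≈ -0.092593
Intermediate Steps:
r = -9 (r = -4 - 5 = -9)
X(P) = -9
C(O, t) = -O/6
T(y) = -9/y
1/T(C(-5, -2)) = 1/(-9/((-1/6*(-5)))) = 1/(-9/5/6) = 1/(-9*6/5) = 1/(-54/5) = -5/54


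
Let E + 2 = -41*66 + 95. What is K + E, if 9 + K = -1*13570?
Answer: -16192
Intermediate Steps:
K = -13579 (K = -9 - 1*13570 = -9 - 13570 = -13579)
E = -2613 (E = -2 + (-41*66 + 95) = -2 + (-2706 + 95) = -2 - 2611 = -2613)
K + E = -13579 - 2613 = -16192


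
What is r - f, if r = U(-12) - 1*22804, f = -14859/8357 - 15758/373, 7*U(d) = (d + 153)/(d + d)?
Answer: -3973150922703/174561016 ≈ -22761.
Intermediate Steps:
U(d) = (153 + d)/(14*d) (U(d) = ((d + 153)/(d + d))/7 = ((153 + d)/((2*d)))/7 = ((153 + d)*(1/(2*d)))/7 = ((153 + d)/(2*d))/7 = (153 + d)/(14*d))
f = -137232013/3117161 (f = -14859*1/8357 - 15758*1/373 = -14859/8357 - 15758/373 = -137232013/3117161 ≈ -44.025)
r = -1277071/56 (r = (1/14)*(153 - 12)/(-12) - 1*22804 = (1/14)*(-1/12)*141 - 22804 = -47/56 - 22804 = -1277071/56 ≈ -22805.)
r - f = -1277071/56 - 1*(-137232013/3117161) = -1277071/56 + 137232013/3117161 = -3973150922703/174561016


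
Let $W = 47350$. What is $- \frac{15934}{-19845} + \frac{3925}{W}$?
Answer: $\frac{33294661}{37586430} \approx 0.88582$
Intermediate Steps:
$- \frac{15934}{-19845} + \frac{3925}{W} = - \frac{15934}{-19845} + \frac{3925}{47350} = \left(-15934\right) \left(- \frac{1}{19845}\right) + 3925 \cdot \frac{1}{47350} = \frac{15934}{19845} + \frac{157}{1894} = \frac{33294661}{37586430}$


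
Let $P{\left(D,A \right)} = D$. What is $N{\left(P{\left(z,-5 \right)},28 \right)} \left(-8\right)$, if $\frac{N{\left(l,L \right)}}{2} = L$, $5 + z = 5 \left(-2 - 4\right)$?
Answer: $-448$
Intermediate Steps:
$z = -35$ ($z = -5 + 5 \left(-2 - 4\right) = -5 + 5 \left(-6\right) = -5 - 30 = -35$)
$N{\left(l,L \right)} = 2 L$
$N{\left(P{\left(z,-5 \right)},28 \right)} \left(-8\right) = 2 \cdot 28 \left(-8\right) = 56 \left(-8\right) = -448$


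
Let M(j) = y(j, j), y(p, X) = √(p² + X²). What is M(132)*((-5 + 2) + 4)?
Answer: 132*√2 ≈ 186.68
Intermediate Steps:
y(p, X) = √(X² + p²)
M(j) = √2*√(j²) (M(j) = √(j² + j²) = √(2*j²) = √2*√(j²))
M(132)*((-5 + 2) + 4) = (√2*√(132²))*((-5 + 2) + 4) = (√2*√17424)*(-3 + 4) = (√2*132)*1 = (132*√2)*1 = 132*√2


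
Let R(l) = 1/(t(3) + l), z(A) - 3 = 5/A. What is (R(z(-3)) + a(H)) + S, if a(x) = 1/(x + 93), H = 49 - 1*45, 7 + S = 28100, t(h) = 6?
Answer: 59950775/2134 ≈ 28093.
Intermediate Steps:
S = 28093 (S = -7 + 28100 = 28093)
z(A) = 3 + 5/A
H = 4 (H = 49 - 45 = 4)
a(x) = 1/(93 + x)
R(l) = 1/(6 + l)
(R(z(-3)) + a(H)) + S = (1/(6 + (3 + 5/(-3))) + 1/(93 + 4)) + 28093 = (1/(6 + (3 + 5*(-⅓))) + 1/97) + 28093 = (1/(6 + (3 - 5/3)) + 1/97) + 28093 = (1/(6 + 4/3) + 1/97) + 28093 = (1/(22/3) + 1/97) + 28093 = (3/22 + 1/97) + 28093 = 313/2134 + 28093 = 59950775/2134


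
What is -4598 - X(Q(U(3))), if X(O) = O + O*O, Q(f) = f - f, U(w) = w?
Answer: -4598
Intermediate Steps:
Q(f) = 0
X(O) = O + O²
-4598 - X(Q(U(3))) = -4598 - 0*(1 + 0) = -4598 - 0 = -4598 - 1*0 = -4598 + 0 = -4598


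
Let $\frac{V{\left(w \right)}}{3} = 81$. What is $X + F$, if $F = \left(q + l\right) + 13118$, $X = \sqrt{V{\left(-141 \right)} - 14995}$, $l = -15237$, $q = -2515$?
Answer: $-4634 + 4 i \sqrt{922} \approx -4634.0 + 121.46 i$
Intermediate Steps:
$V{\left(w \right)} = 243$ ($V{\left(w \right)} = 3 \cdot 81 = 243$)
$X = 4 i \sqrt{922}$ ($X = \sqrt{243 - 14995} = \sqrt{-14752} = 4 i \sqrt{922} \approx 121.46 i$)
$F = -4634$ ($F = \left(-2515 - 15237\right) + 13118 = -17752 + 13118 = -4634$)
$X + F = 4 i \sqrt{922} - 4634 = -4634 + 4 i \sqrt{922}$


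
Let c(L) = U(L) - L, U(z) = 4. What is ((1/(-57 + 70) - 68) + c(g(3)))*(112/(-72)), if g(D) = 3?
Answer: 4060/39 ≈ 104.10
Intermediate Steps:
c(L) = 4 - L
((1/(-57 + 70) - 68) + c(g(3)))*(112/(-72)) = ((1/(-57 + 70) - 68) + (4 - 1*3))*(112/(-72)) = ((1/13 - 68) + (4 - 3))*(112*(-1/72)) = ((1/13 - 68) + 1)*(-14/9) = (-883/13 + 1)*(-14/9) = -870/13*(-14/9) = 4060/39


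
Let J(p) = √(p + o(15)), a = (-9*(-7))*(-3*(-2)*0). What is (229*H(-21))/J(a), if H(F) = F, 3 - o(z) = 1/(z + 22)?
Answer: -4809*√4070/110 ≈ -2789.1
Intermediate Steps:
o(z) = 3 - 1/(22 + z) (o(z) = 3 - 1/(z + 22) = 3 - 1/(22 + z))
a = 0 (a = 63*(6*0) = 63*0 = 0)
J(p) = √(110/37 + p) (J(p) = √(p + (65 + 3*15)/(22 + 15)) = √(p + (65 + 45)/37) = √(p + (1/37)*110) = √(p + 110/37) = √(110/37 + p))
(229*H(-21))/J(a) = (229*(-21))/((√(4070 + 1369*0)/37)) = -4809*37/√(4070 + 0) = -4809*√4070/110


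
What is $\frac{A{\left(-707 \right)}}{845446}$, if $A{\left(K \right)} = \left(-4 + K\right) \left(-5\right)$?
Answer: $\frac{3555}{845446} \approx 0.0042049$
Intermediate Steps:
$A{\left(K \right)} = 20 - 5 K$
$\frac{A{\left(-707 \right)}}{845446} = \frac{20 - -3535}{845446} = \left(20 + 3535\right) \frac{1}{845446} = 3555 \cdot \frac{1}{845446} = \frac{3555}{845446}$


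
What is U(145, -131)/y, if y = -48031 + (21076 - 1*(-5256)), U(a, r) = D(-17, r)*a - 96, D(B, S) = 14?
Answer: -1934/21699 ≈ -0.089128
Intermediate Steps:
U(a, r) = -96 + 14*a (U(a, r) = 14*a - 96 = -96 + 14*a)
y = -21699 (y = -48031 + (21076 + 5256) = -48031 + 26332 = -21699)
U(145, -131)/y = (-96 + 14*145)/(-21699) = (-96 + 2030)*(-1/21699) = 1934*(-1/21699) = -1934/21699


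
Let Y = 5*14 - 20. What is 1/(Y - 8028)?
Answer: -1/7978 ≈ -0.00012534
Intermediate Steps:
Y = 50 (Y = 70 - 20 = 50)
1/(Y - 8028) = 1/(50 - 8028) = 1/(-7978) = -1/7978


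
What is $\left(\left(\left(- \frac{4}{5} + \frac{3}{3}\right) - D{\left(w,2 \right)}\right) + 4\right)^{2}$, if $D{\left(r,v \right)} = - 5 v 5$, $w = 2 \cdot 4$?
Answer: $\frac{73441}{25} \approx 2937.6$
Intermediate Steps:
$w = 8$
$D{\left(r,v \right)} = - 25 v$
$\left(\left(\left(- \frac{4}{5} + \frac{3}{3}\right) - D{\left(w,2 \right)}\right) + 4\right)^{2} = \left(\left(\left(- \frac{4}{5} + \frac{3}{3}\right) - \left(-25\right) 2\right) + 4\right)^{2} = \left(\left(\left(\left(-4\right) \frac{1}{5} + 3 \cdot \frac{1}{3}\right) - -50\right) + 4\right)^{2} = \left(\left(\left(- \frac{4}{5} + 1\right) + 50\right) + 4\right)^{2} = \left(\left(\frac{1}{5} + 50\right) + 4\right)^{2} = \left(\frac{251}{5} + 4\right)^{2} = \left(\frac{271}{5}\right)^{2} = \frac{73441}{25}$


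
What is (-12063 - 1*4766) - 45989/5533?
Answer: -93160846/5533 ≈ -16837.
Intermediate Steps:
(-12063 - 1*4766) - 45989/5533 = (-12063 - 4766) - 45989/5533 = -16829 - 1*45989/5533 = -16829 - 45989/5533 = -93160846/5533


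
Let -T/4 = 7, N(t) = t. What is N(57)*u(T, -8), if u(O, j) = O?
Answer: -1596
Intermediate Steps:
T = -28 (T = -4*7 = -28)
N(57)*u(T, -8) = 57*(-28) = -1596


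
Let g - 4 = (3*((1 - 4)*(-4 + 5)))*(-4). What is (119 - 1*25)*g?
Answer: 3760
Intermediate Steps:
g = 40 (g = 4 + (3*((1 - 4)*(-4 + 5)))*(-4) = 4 + (3*(-3*1))*(-4) = 4 + (3*(-3))*(-4) = 4 - 9*(-4) = 4 + 36 = 40)
(119 - 1*25)*g = (119 - 1*25)*40 = (119 - 25)*40 = 94*40 = 3760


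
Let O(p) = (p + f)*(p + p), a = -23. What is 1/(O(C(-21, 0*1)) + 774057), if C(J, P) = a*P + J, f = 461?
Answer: 1/755577 ≈ 1.3235e-6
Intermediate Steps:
C(J, P) = J - 23*P (C(J, P) = -23*P + J = J - 23*P)
O(p) = 2*p*(461 + p) (O(p) = (p + 461)*(p + p) = (461 + p)*(2*p) = 2*p*(461 + p))
1/(O(C(-21, 0*1)) + 774057) = 1/(2*(-21 - 0)*(461 + (-21 - 0)) + 774057) = 1/(2*(-21 - 23*0)*(461 + (-21 - 23*0)) + 774057) = 1/(2*(-21 + 0)*(461 + (-21 + 0)) + 774057) = 1/(2*(-21)*(461 - 21) + 774057) = 1/(2*(-21)*440 + 774057) = 1/(-18480 + 774057) = 1/755577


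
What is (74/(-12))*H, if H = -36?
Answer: 222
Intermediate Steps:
(74/(-12))*H = (74/(-12))*(-36) = (74*(-1/12))*(-36) = -37/6*(-36) = 222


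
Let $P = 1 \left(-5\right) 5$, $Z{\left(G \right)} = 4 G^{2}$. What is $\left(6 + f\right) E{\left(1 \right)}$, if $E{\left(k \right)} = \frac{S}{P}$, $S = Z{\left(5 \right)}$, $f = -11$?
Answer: $20$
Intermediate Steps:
$S = 100$ ($S = 4 \cdot 5^{2} = 4 \cdot 25 = 100$)
$P = -25$ ($P = \left(-5\right) 5 = -25$)
$E{\left(k \right)} = -4$ ($E{\left(k \right)} = \frac{100}{-25} = 100 \left(- \frac{1}{25}\right) = -4$)
$\left(6 + f\right) E{\left(1 \right)} = \left(6 - 11\right) \left(-4\right) = \left(-5\right) \left(-4\right) = 20$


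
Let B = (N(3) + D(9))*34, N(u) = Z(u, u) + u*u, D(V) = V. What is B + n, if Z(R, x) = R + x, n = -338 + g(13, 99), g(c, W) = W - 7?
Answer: 570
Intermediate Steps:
g(c, W) = -7 + W
n = -246 (n = -338 + (-7 + 99) = -338 + 92 = -246)
N(u) = u**2 + 2*u (N(u) = (u + u) + u*u = 2*u + u**2 = u**2 + 2*u)
B = 816 (B = (3*(2 + 3) + 9)*34 = (3*5 + 9)*34 = (15 + 9)*34 = 24*34 = 816)
B + n = 816 - 246 = 570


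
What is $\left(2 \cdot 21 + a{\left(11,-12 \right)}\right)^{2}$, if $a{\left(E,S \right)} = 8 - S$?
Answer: $3844$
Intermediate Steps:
$\left(2 \cdot 21 + a{\left(11,-12 \right)}\right)^{2} = \left(2 \cdot 21 + \left(8 - -12\right)\right)^{2} = \left(42 + \left(8 + 12\right)\right)^{2} = \left(42 + 20\right)^{2} = 62^{2} = 3844$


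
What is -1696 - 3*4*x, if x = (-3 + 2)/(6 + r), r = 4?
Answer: -8474/5 ≈ -1694.8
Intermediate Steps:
x = -⅒ (x = (-3 + 2)/(6 + 4) = -1/10 = -1*⅒ = -⅒ ≈ -0.10000)
-1696 - 3*4*x = -1696 - 3*4*(-1)/10 = -1696 - 12*(-1)/10 = -1696 - 1*(-6/5) = -1696 + 6/5 = -8474/5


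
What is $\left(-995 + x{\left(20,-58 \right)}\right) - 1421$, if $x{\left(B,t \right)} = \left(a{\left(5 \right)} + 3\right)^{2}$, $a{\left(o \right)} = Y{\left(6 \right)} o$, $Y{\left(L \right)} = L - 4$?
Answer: $-2247$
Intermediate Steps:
$Y{\left(L \right)} = -4 + L$
$a{\left(o \right)} = 2 o$ ($a{\left(o \right)} = \left(-4 + 6\right) o = 2 o$)
$x{\left(B,t \right)} = 169$ ($x{\left(B,t \right)} = \left(2 \cdot 5 + 3\right)^{2} = \left(10 + 3\right)^{2} = 13^{2} = 169$)
$\left(-995 + x{\left(20,-58 \right)}\right) - 1421 = \left(-995 + 169\right) - 1421 = -826 - 1421 = -2247$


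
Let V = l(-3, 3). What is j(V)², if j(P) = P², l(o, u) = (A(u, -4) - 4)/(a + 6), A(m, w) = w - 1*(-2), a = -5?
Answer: 1296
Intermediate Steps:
A(m, w) = 2 + w (A(m, w) = w + 2 = 2 + w)
l(o, u) = -6 (l(o, u) = ((2 - 4) - 4)/(-5 + 6) = (-2 - 4)/1 = -6*1 = -6)
V = -6
j(V)² = ((-6)²)² = 36² = 1296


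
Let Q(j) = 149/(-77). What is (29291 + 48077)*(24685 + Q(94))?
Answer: 147045311328/77 ≈ 1.9097e+9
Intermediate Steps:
Q(j) = -149/77 (Q(j) = 149*(-1/77) = -149/77)
(29291 + 48077)*(24685 + Q(94)) = (29291 + 48077)*(24685 - 149/77) = 77368*(1900596/77) = 147045311328/77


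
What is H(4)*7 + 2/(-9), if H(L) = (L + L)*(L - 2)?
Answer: 1006/9 ≈ 111.78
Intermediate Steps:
H(L) = 2*L*(-2 + L) (H(L) = (2*L)*(-2 + L) = 2*L*(-2 + L))
H(4)*7 + 2/(-9) = (2*4*(-2 + 4))*7 + 2/(-9) = (2*4*2)*7 + 2*(-⅑) = 16*7 - 2/9 = 112 - 2/9 = 1006/9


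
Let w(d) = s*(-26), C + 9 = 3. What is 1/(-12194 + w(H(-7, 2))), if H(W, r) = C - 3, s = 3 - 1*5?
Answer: -1/12142 ≈ -8.2359e-5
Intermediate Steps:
C = -6 (C = -9 + 3 = -6)
s = -2 (s = 3 - 5 = -2)
H(W, r) = -9 (H(W, r) = -6 - 3 = -9)
w(d) = 52 (w(d) = -2*(-26) = 52)
1/(-12194 + w(H(-7, 2))) = 1/(-12194 + 52) = 1/(-12142) = -1/12142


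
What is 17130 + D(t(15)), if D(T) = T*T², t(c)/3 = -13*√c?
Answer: 17130 - 889785*√15 ≈ -3.4290e+6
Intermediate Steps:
t(c) = -39*√c (t(c) = 3*(-13*√c) = -39*√c)
D(T) = T³
17130 + D(t(15)) = 17130 + (-39*√15)³ = 17130 - 889785*√15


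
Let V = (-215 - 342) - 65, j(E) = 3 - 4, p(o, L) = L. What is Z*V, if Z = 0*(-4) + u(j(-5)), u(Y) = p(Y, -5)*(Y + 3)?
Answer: 6220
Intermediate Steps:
j(E) = -1
u(Y) = -15 - 5*Y (u(Y) = -5*(Y + 3) = -5*(3 + Y) = -15 - 5*Y)
V = -622 (V = -557 - 65 = -622)
Z = -10 (Z = 0*(-4) + (-15 - 5*(-1)) = 0 + (-15 + 5) = 0 - 10 = -10)
Z*V = -10*(-622) = 6220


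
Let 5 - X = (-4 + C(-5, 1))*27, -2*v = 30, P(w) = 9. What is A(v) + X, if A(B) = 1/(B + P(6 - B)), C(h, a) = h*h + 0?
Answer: -3373/6 ≈ -562.17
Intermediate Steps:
C(h, a) = h**2 (C(h, a) = h**2 + 0 = h**2)
v = -15 (v = -1/2*30 = -15)
A(B) = 1/(9 + B) (A(B) = 1/(B + 9) = 1/(9 + B))
X = -562 (X = 5 - (-4 + (-5)**2)*27 = 5 - (-4 + 25)*27 = 5 - 21*27 = 5 - 1*567 = 5 - 567 = -562)
A(v) + X = 1/(9 - 15) - 562 = 1/(-6) - 562 = -1/6 - 562 = -3373/6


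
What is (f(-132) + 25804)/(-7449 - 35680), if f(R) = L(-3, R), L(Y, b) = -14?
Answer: -25790/43129 ≈ -0.59797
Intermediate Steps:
f(R) = -14
(f(-132) + 25804)/(-7449 - 35680) = (-14 + 25804)/(-7449 - 35680) = 25790/(-43129) = 25790*(-1/43129) = -25790/43129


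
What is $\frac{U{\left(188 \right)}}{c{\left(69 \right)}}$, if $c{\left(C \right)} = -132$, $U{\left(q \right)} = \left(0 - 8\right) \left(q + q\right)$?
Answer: $\frac{752}{33} \approx 22.788$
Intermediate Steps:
$U{\left(q \right)} = - 16 q$ ($U{\left(q \right)} = - 8 \cdot 2 q = - 16 q$)
$\frac{U{\left(188 \right)}}{c{\left(69 \right)}} = \frac{\left(-16\right) 188}{-132} = \left(-3008\right) \left(- \frac{1}{132}\right) = \frac{752}{33}$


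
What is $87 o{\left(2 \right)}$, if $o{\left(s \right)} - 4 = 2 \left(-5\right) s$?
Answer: $-1392$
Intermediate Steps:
$o{\left(s \right)} = 4 - 10 s$ ($o{\left(s \right)} = 4 + 2 \left(-5\right) s = 4 - 10 s$)
$87 o{\left(2 \right)} = 87 \left(4 - 20\right) = 87 \left(-16\right) = -1392$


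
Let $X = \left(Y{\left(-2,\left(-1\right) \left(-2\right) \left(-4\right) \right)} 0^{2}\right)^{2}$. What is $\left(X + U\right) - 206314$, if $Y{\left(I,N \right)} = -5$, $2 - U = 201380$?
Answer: $-407692$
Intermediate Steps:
$U = -201378$ ($U = 2 - 201380 = -201378$)
$X = 0$ ($X = \left(- 5 \cdot 0^{2}\right)^{2} = \left(\left(-5\right) 0\right)^{2} = 0^{2} = 0$)
$\left(X + U\right) - 206314 = \left(0 - 201378\right) - 206314 = -201378 - 206314 = -407692$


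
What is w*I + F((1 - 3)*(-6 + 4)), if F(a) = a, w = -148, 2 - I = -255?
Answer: -38032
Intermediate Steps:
I = 257 (I = 2 - 1*(-255) = 2 + 255 = 257)
w*I + F((1 - 3)*(-6 + 4)) = -148*257 + (1 - 3)*(-6 + 4) = -38036 - 2*(-2) = -38036 + 4 = -38032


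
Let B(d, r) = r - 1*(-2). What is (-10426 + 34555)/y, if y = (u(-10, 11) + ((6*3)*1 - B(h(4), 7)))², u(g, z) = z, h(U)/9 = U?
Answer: 24129/400 ≈ 60.323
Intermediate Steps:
h(U) = 9*U
B(d, r) = 2 + r (B(d, r) = r + 2 = 2 + r)
y = 400 (y = (11 + ((6*3)*1 - (2 + 7)))² = (11 + (18*1 - 1*9))² = (11 + (18 - 9))² = (11 + 9)² = 20² = 400)
(-10426 + 34555)/y = (-10426 + 34555)/400 = 24129*(1/400) = 24129/400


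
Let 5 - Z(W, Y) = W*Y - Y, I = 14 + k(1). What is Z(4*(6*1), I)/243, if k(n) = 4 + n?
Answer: -16/9 ≈ -1.7778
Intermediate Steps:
I = 19 (I = 14 + (4 + 1) = 14 + 5 = 19)
Z(W, Y) = 5 + Y - W*Y (Z(W, Y) = 5 - (W*Y - Y) = 5 - (-Y + W*Y) = 5 + (Y - W*Y) = 5 + Y - W*Y)
Z(4*(6*1), I)/243 = (5 + 19 - 1*4*(6*1)*19)/243 = (5 + 19 - 1*4*6*19)*(1/243) = (5 + 19 - 1*24*19)*(1/243) = (5 + 19 - 456)*(1/243) = -432*1/243 = -16/9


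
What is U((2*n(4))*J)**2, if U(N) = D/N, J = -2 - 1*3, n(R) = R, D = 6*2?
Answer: 9/100 ≈ 0.090000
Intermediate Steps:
D = 12
J = -5 (J = -2 - 3 = -5)
U(N) = 12/N
U((2*n(4))*J)**2 = (12/(((2*4)*(-5))))**2 = (12/((8*(-5))))**2 = (12/(-40))**2 = (12*(-1/40))**2 = (-3/10)**2 = 9/100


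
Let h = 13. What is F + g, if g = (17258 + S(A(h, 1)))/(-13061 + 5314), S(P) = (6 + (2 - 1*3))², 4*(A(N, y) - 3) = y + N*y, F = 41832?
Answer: 324055221/7747 ≈ 41830.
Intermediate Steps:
A(N, y) = 3 + y/4 + N*y/4 (A(N, y) = 3 + (y + N*y)/4 = 3 + (y/4 + N*y/4) = 3 + y/4 + N*y/4)
S(P) = 25 (S(P) = (6 + (2 - 3))² = (6 - 1)² = 5² = 25)
g = -17283/7747 (g = (17258 + 25)/(-13061 + 5314) = 17283/(-7747) = 17283*(-1/7747) = -17283/7747 ≈ -2.2309)
F + g = 41832 - 17283/7747 = 324055221/7747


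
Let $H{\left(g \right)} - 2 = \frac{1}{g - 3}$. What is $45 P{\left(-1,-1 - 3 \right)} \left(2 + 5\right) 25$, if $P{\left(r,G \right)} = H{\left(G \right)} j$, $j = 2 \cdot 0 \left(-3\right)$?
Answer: $0$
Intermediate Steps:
$H{\left(g \right)} = 2 + \frac{1}{-3 + g}$ ($H{\left(g \right)} = 2 + \frac{1}{g - 3} = 2 + \frac{1}{-3 + g}$)
$j = 0$ ($j = 0 \left(-3\right) = 0$)
$P{\left(r,G \right)} = 0$ ($P{\left(r,G \right)} = \frac{-5 + 2 G}{-3 + G} 0 = 0$)
$45 P{\left(-1,-1 - 3 \right)} \left(2 + 5\right) 25 = 45 \cdot 0 \left(2 + 5\right) 25 = 45 \cdot 0 \cdot 7 \cdot 25 = 45 \cdot 0 \cdot 25 = 0 \cdot 25 = 0$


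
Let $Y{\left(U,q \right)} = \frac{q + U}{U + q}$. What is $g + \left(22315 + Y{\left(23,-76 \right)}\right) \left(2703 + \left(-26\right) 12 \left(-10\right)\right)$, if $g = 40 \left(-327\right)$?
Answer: $129932988$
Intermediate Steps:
$Y{\left(U,q \right)} = 1$ ($Y{\left(U,q \right)} = \frac{U + q}{U + q} = 1$)
$g = -13080$
$g + \left(22315 + Y{\left(23,-76 \right)}\right) \left(2703 + \left(-26\right) 12 \left(-10\right)\right) = -13080 + \left(22315 + 1\right) \left(2703 + \left(-26\right) 12 \left(-10\right)\right) = -13080 + 22316 \left(2703 - -3120\right) = -13080 + 22316 \left(2703 + 3120\right) = -13080 + 22316 \cdot 5823 = -13080 + 129946068 = 129932988$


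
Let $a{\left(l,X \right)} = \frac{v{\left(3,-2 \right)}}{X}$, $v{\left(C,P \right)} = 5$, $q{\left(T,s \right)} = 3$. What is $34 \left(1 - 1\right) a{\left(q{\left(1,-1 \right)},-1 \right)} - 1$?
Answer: $-1$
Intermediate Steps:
$a{\left(l,X \right)} = \frac{5}{X}$
$34 \left(1 - 1\right) a{\left(q{\left(1,-1 \right)},-1 \right)} - 1 = 34 \left(1 - 1\right) \frac{5}{-1} - 1 = 34 \cdot 0 \cdot 5 \left(-1\right) - 1 = 34 \cdot 0 \left(-5\right) - 1 = 34 \cdot 0 - 1 = 0 - 1 = -1$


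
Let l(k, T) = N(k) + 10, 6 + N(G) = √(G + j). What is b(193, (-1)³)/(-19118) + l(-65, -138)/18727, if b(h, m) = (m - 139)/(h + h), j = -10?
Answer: 8034993/34549198849 + 5*I*√3/18727 ≈ 0.00023257 + 0.00046245*I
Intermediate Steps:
N(G) = -6 + √(-10 + G) (N(G) = -6 + √(G - 10) = -6 + √(-10 + G))
b(h, m) = (-139 + m)/(2*h) (b(h, m) = (-139 + m)/((2*h)) = (-139 + m)*(1/(2*h)) = (-139 + m)/(2*h))
l(k, T) = 4 + √(-10 + k) (l(k, T) = (-6 + √(-10 + k)) + 10 = 4 + √(-10 + k))
b(193, (-1)³)/(-19118) + l(-65, -138)/18727 = ((½)*(-139 + (-1)³)/193)/(-19118) + (4 + √(-10 - 65))/18727 = ((½)*(1/193)*(-139 - 1))*(-1/19118) + (4 + √(-75))*(1/18727) = ((½)*(1/193)*(-140))*(-1/19118) + (4 + 5*I*√3)*(1/18727) = -70/193*(-1/19118) + (4/18727 + 5*I*√3/18727) = 35/1844887 + (4/18727 + 5*I*√3/18727) = 8034993/34549198849 + 5*I*√3/18727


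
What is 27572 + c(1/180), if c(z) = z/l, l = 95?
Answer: 471481201/17100 ≈ 27572.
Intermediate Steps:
c(z) = z/95
27572 + c(1/180) = 27572 + (1/95)/180 = 27572 + (1/95)*(1/180) = 27572 + 1/17100 = 471481201/17100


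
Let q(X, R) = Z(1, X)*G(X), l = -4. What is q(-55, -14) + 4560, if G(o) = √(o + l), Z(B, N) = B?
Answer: 4560 + I*√59 ≈ 4560.0 + 7.6811*I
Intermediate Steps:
G(o) = √(-4 + o) (G(o) = √(o - 4) = √(-4 + o))
q(X, R) = √(-4 + X) (q(X, R) = 1*√(-4 + X) = √(-4 + X))
q(-55, -14) + 4560 = √(-4 - 55) + 4560 = √(-59) + 4560 = I*√59 + 4560 = 4560 + I*√59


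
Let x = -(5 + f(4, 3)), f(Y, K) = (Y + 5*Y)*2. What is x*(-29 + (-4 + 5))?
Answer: 1484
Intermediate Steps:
f(Y, K) = 12*Y (f(Y, K) = (6*Y)*2 = 12*Y)
x = -53 (x = -(5 + 12*4) = -(5 + 48) = -1*53 = -53)
x*(-29 + (-4 + 5)) = -53*(-29 + (-4 + 5)) = -53*(-29 + 1) = -53*(-28) = 1484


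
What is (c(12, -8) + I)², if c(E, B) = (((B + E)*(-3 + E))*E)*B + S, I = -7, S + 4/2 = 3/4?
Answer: 192016449/16 ≈ 1.2001e+7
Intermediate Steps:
S = -5/4 (S = -2 + 3/4 = -2 + 3*(¼) = -2 + ¾ = -5/4 ≈ -1.2500)
c(E, B) = -5/4 + B*E*(-3 + E)*(B + E) (c(E, B) = (((B + E)*(-3 + E))*E)*B - 5/4 = (((-3 + E)*(B + E))*E)*B - 5/4 = (E*(-3 + E)*(B + E))*B - 5/4 = B*E*(-3 + E)*(B + E) - 5/4 = -5/4 + B*E*(-3 + E)*(B + E))
(c(12, -8) + I)² = ((-5/4 - 8*12³ + (-8)²*12² - 3*(-8)*12² - 3*12*(-8)²) - 7)² = ((-5/4 - 8*1728 + 64*144 - 3*(-8)*144 - 3*12*64) - 7)² = ((-5/4 - 13824 + 9216 + 3456 - 2304) - 7)² = (-13829/4 - 7)² = (-13857/4)² = 192016449/16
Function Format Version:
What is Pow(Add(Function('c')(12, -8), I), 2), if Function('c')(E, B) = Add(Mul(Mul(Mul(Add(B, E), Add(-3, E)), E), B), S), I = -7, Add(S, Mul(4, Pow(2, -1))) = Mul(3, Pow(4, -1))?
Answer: Rational(192016449, 16) ≈ 1.2001e+7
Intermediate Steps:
S = Rational(-5, 4) (S = Add(-2, Mul(3, Pow(4, -1))) = Add(-2, Mul(3, Rational(1, 4))) = Add(-2, Rational(3, 4)) = Rational(-5, 4) ≈ -1.2500)
Function('c')(E, B) = Add(Rational(-5, 4), Mul(B, E, Add(-3, E), Add(B, E))) (Function('c')(E, B) = Add(Mul(Mul(Mul(Add(B, E), Add(-3, E)), E), B), Rational(-5, 4)) = Add(Mul(Mul(Mul(Add(-3, E), Add(B, E)), E), B), Rational(-5, 4)) = Add(Mul(Mul(E, Add(-3, E), Add(B, E)), B), Rational(-5, 4)) = Add(Mul(B, E, Add(-3, E), Add(B, E)), Rational(-5, 4)) = Add(Rational(-5, 4), Mul(B, E, Add(-3, E), Add(B, E))))
Pow(Add(Function('c')(12, -8), I), 2) = Pow(Add(Add(Rational(-5, 4), Mul(-8, Pow(12, 3)), Mul(Pow(-8, 2), Pow(12, 2)), Mul(-3, -8, Pow(12, 2)), Mul(-3, 12, Pow(-8, 2))), -7), 2) = Pow(Add(Add(Rational(-5, 4), Mul(-8, 1728), Mul(64, 144), Mul(-3, -8, 144), Mul(-3, 12, 64)), -7), 2) = Pow(Add(Add(Rational(-5, 4), -13824, 9216, 3456, -2304), -7), 2) = Pow(Add(Rational(-13829, 4), -7), 2) = Pow(Rational(-13857, 4), 2) = Rational(192016449, 16)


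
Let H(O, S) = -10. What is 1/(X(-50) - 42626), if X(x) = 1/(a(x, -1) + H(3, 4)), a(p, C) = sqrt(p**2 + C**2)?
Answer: -102345016/4362558225755 - sqrt(2501)/4362558225755 ≈ -2.3460e-5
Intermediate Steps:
a(p, C) = sqrt(C**2 + p**2)
X(x) = 1/(-10 + sqrt(1 + x**2)) (X(x) = 1/(sqrt((-1)**2 + x**2) - 10) = 1/(sqrt(1 + x**2) - 10) = 1/(-10 + sqrt(1 + x**2)))
1/(X(-50) - 42626) = 1/(1/(-10 + sqrt(1 + (-50)**2)) - 42626) = 1/(1/(-10 + sqrt(1 + 2500)) - 42626) = 1/(1/(-10 + sqrt(2501)) - 42626) = 1/(-42626 + 1/(-10 + sqrt(2501)))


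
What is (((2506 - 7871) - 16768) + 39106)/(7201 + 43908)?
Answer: 16973/51109 ≈ 0.33209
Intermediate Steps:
(((2506 - 7871) - 16768) + 39106)/(7201 + 43908) = ((-5365 - 16768) + 39106)/51109 = (-22133 + 39106)*(1/51109) = 16973*(1/51109) = 16973/51109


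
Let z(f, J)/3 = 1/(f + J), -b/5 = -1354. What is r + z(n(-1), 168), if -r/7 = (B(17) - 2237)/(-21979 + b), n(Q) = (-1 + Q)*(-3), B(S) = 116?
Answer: -845917/882122 ≈ -0.95896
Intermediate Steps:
b = 6770 (b = -5*(-1354) = 6770)
n(Q) = 3 - 3*Q
z(f, J) = 3/(J + f) (z(f, J) = 3/(f + J) = 3/(J + f))
r = -14847/15209 (r = -7*(116 - 2237)/(-21979 + 6770) = -(-14847)/(-15209) = -(-14847)*(-1)/15209 = -7*2121/15209 = -14847/15209 ≈ -0.97620)
r + z(n(-1), 168) = -14847/15209 + 3/(168 + (3 - 3*(-1))) = -14847/15209 + 3/(168 + (3 + 3)) = -14847/15209 + 3/(168 + 6) = -14847/15209 + 3/174 = -14847/15209 + 3*(1/174) = -14847/15209 + 1/58 = -845917/882122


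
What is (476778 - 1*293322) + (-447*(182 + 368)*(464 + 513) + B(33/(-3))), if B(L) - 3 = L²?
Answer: -240011870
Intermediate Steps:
B(L) = 3 + L²
(476778 - 1*293322) + (-447*(182 + 368)*(464 + 513) + B(33/(-3))) = (476778 - 1*293322) + (-447*(182 + 368)*(464 + 513) + (3 + (33/(-3))²)) = (476778 - 293322) + (-245850*977 + (3 + (33*(-⅓))²)) = 183456 + (-447*537350 + (3 + (-11)²)) = 183456 + (-240195450 + (3 + 121)) = 183456 + (-240195450 + 124) = 183456 - 240195326 = -240011870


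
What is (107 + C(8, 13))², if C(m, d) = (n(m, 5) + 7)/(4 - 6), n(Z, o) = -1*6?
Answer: 45369/4 ≈ 11342.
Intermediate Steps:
n(Z, o) = -6
C(m, d) = -½ (C(m, d) = (-6 + 7)/(4 - 6) = 1/(-2) = 1*(-½) = -½)
(107 + C(8, 13))² = (107 - ½)² = (213/2)² = 45369/4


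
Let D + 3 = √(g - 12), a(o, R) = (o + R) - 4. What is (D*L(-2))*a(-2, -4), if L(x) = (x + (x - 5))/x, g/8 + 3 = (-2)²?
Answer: 135 - 90*I ≈ 135.0 - 90.0*I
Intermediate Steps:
a(o, R) = -4 + R + o (a(o, R) = (R + o) - 4 = -4 + R + o)
g = 8 (g = -24 + 8*(-2)² = -24 + 8*4 = -24 + 32 = 8)
L(x) = (-5 + 2*x)/x (L(x) = (x + (-5 + x))/x = (-5 + 2*x)/x)
D = -3 + 2*I (D = -3 + √(8 - 12) = -3 + √(-4) = -3 + 2*I ≈ -3.0 + 2.0*I)
(D*L(-2))*a(-2, -4) = ((-3 + 2*I)*(2 - 5/(-2)))*(-4 - 4 - 2) = ((-3 + 2*I)*(2 - 5*(-½)))*(-10) = ((-3 + 2*I)*(2 + 5/2))*(-10) = ((-3 + 2*I)*(9/2))*(-10) = (-27/2 + 9*I)*(-10) = 135 - 90*I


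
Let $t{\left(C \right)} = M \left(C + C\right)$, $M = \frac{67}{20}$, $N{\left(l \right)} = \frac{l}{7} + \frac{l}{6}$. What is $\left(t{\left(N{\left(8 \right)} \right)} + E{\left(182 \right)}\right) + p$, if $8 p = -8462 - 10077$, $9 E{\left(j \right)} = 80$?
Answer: $- \frac{5775577}{2520} \approx -2291.9$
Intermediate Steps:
$E{\left(j \right)} = \frac{80}{9}$ ($E{\left(j \right)} = \frac{1}{9} \cdot 80 = \frac{80}{9}$)
$N{\left(l \right)} = \frac{13 l}{42}$ ($N{\left(l \right)} = l \frac{1}{7} + l \frac{1}{6} = \frac{l}{7} + \frac{l}{6} = \frac{13 l}{42}$)
$p = - \frac{18539}{8}$ ($p = \frac{-8462 - 10077}{8} = \frac{1}{8} \left(-18539\right) = - \frac{18539}{8} \approx -2317.4$)
$M = \frac{67}{20}$ ($M = 67 \cdot \frac{1}{20} = \frac{67}{20} \approx 3.35$)
$t{\left(C \right)} = \frac{67 C}{10}$ ($t{\left(C \right)} = \frac{67 \left(C + C\right)}{20} = \frac{67 \cdot 2 C}{20} = \frac{67 C}{10}$)
$\left(t{\left(N{\left(8 \right)} \right)} + E{\left(182 \right)}\right) + p = \left(\frac{67 \cdot \frac{13}{42} \cdot 8}{10} + \frac{80}{9}\right) - \frac{18539}{8} = \left(\frac{67}{10} \cdot \frac{52}{21} + \frac{80}{9}\right) - \frac{18539}{8} = \left(\frac{1742}{105} + \frac{80}{9}\right) - \frac{18539}{8} = \frac{8026}{315} - \frac{18539}{8} = - \frac{5775577}{2520}$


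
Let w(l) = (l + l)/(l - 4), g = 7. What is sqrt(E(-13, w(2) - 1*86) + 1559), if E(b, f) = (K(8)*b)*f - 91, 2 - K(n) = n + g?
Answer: 2*I*sqrt(3351) ≈ 115.78*I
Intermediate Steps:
K(n) = -5 - n (K(n) = 2 - (n + 7) = 2 - (7 + n) = 2 + (-7 - n) = -5 - n)
w(l) = 2*l/(-4 + l) (w(l) = (2*l)/(-4 + l) = 2*l/(-4 + l))
E(b, f) = -91 - 13*b*f (E(b, f) = ((-5 - 1*8)*b)*f - 91 = ((-5 - 8)*b)*f - 91 = (-13*b)*f - 91 = -13*b*f - 91 = -91 - 13*b*f)
sqrt(E(-13, w(2) - 1*86) + 1559) = sqrt((-91 - 13*(-13)*(2*2/(-4 + 2) - 1*86)) + 1559) = sqrt((-91 - 13*(-13)*(2*2/(-2) - 86)) + 1559) = sqrt((-91 - 13*(-13)*(2*2*(-1/2) - 86)) + 1559) = sqrt((-91 - 13*(-13)*(-2 - 86)) + 1559) = sqrt((-91 - 13*(-13)*(-88)) + 1559) = sqrt((-91 - 14872) + 1559) = sqrt(-14963 + 1559) = sqrt(-13404) = 2*I*sqrt(3351)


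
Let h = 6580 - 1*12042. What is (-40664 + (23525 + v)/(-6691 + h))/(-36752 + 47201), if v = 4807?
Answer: -164739308/42328899 ≈ -3.8919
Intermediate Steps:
h = -5462 (h = 6580 - 12042 = -5462)
(-40664 + (23525 + v)/(-6691 + h))/(-36752 + 47201) = (-40664 + (23525 + 4807)/(-6691 - 5462))/(-36752 + 47201) = (-40664 + 28332/(-12153))/10449 = (-40664 + 28332*(-1/12153))*(1/10449) = (-40664 - 9444/4051)*(1/10449) = -164739308/4051*1/10449 = -164739308/42328899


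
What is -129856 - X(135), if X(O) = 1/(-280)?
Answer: -36359679/280 ≈ -1.2986e+5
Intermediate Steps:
X(O) = -1/280
-129856 - X(135) = -129856 - 1*(-1/280) = -129856 + 1/280 = -36359679/280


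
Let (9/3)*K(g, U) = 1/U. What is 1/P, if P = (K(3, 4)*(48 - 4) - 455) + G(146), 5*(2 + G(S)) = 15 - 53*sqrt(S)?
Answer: -101325/41938999 + 2385*sqrt(146)/41938999 ≈ -0.0017289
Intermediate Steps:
K(g, U) = 1/(3*U)
G(S) = 1 - 53*sqrt(S)/5 (G(S) = -2 + (15 - 53*sqrt(S))/5 = -2 + (3 - 53*sqrt(S)/5) = 1 - 53*sqrt(S)/5)
P = -1351/3 - 53*sqrt(146)/5 (P = (((1/3)/4)*(48 - 4) - 455) + (1 - 53*sqrt(146)/5) = (((1/3)*(1/4))*44 - 455) + (1 - 53*sqrt(146)/5) = ((1/12)*44 - 455) + (1 - 53*sqrt(146)/5) = (11/3 - 455) + (1 - 53*sqrt(146)/5) = -1354/3 + (1 - 53*sqrt(146)/5) = -1351/3 - 53*sqrt(146)/5 ≈ -578.41)
1/P = 1/(-1351/3 - 53*sqrt(146)/5)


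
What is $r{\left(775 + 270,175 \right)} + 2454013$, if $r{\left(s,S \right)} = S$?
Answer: $2454188$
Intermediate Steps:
$r{\left(775 + 270,175 \right)} + 2454013 = 175 + 2454013 = 2454188$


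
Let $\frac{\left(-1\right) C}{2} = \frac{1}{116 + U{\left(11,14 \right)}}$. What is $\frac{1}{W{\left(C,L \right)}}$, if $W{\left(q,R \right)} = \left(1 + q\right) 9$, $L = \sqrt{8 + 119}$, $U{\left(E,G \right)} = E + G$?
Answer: $\frac{47}{417} \approx 0.11271$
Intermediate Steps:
$L = \sqrt{127} \approx 11.269$
$C = - \frac{2}{141}$ ($C = - \frac{2}{116 + \left(11 + 14\right)} = - \frac{2}{116 + 25} = - \frac{2}{141} \approx -0.014184$)
$W{\left(q,R \right)} = 9 + 9 q$
$\frac{1}{W{\left(C,L \right)}} = \frac{1}{9 + 9 \left(- \frac{2}{141}\right)} = \frac{1}{9 - \frac{6}{47}} = \frac{1}{\frac{417}{47}} = \frac{47}{417}$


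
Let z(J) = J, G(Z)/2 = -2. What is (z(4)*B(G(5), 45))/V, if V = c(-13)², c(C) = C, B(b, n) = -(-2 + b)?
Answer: 24/169 ≈ 0.14201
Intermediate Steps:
G(Z) = -4 (G(Z) = 2*(-2) = -4)
B(b, n) = 2 - b
V = 169 (V = (-13)² = 169)
(z(4)*B(G(5), 45))/V = (4*(2 - 1*(-4)))/169 = (4*(2 + 4))*(1/169) = (4*6)*(1/169) = 24*(1/169) = 24/169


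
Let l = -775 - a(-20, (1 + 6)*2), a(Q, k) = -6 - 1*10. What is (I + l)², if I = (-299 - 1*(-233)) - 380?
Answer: 1452025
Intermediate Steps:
a(Q, k) = -16 (a(Q, k) = -6 - 10 = -16)
l = -759 (l = -775 - 1*(-16) = -775 + 16 = -759)
I = -446 (I = (-299 + 233) - 380 = -66 - 380 = -446)
(I + l)² = (-446 - 759)² = (-1205)² = 1452025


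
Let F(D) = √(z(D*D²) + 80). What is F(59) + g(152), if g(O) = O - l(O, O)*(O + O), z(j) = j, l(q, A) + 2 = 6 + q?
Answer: -47272 + √205459 ≈ -46819.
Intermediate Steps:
l(q, A) = 4 + q (l(q, A) = -2 + (6 + q) = 4 + q)
F(D) = √(80 + D³) (F(D) = √(D*D² + 80) = √(D³ + 80) = √(80 + D³))
g(O) = O - 2*O*(4 + O) (g(O) = O - (4 + O)*(O + O) = O - (4 + O)*2*O = O - 2*O*(4 + O))
F(59) + g(152) = √(80 + 59³) - 1*152*(7 + 2*152) = √(80 + 205379) - 1*152*(7 + 304) = √205459 - 1*152*311 = √205459 - 47272 = -47272 + √205459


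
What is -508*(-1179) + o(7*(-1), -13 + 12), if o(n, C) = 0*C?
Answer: 598932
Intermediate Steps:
o(n, C) = 0
-508*(-1179) + o(7*(-1), -13 + 12) = -508*(-1179) + 0 = 598932 + 0 = 598932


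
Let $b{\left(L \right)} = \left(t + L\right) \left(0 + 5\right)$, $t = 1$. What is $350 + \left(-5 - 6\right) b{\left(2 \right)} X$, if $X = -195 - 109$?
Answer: $50510$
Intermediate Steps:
$b{\left(L \right)} = 5 + 5 L$ ($b{\left(L \right)} = \left(1 + L\right) \left(0 + 5\right) = \left(1 + L\right) 5 = 5 + 5 L$)
$X = -304$ ($X = -195 - 109 = -304$)
$350 + \left(-5 - 6\right) b{\left(2 \right)} X = 350 + \left(-5 - 6\right) \left(5 + 5 \cdot 2\right) \left(-304\right) = 350 + - 11 \left(5 + 10\right) \left(-304\right) = 350 + \left(-11\right) 15 \left(-304\right) = 350 - -50160 = 350 + 50160 = 50510$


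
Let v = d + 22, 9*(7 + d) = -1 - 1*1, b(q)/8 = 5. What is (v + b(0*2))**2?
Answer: 243049/81 ≈ 3000.6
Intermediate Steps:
b(q) = 40 (b(q) = 8*5 = 40)
d = -65/9 (d = -7 + (-1 - 1*1)/9 = -7 + (-1 - 1)/9 = -7 + (1/9)*(-2) = -7 - 2/9 = -65/9 ≈ -7.2222)
v = 133/9 (v = -65/9 + 22 = 133/9 ≈ 14.778)
(v + b(0*2))**2 = (133/9 + 40)**2 = (493/9)**2 = 243049/81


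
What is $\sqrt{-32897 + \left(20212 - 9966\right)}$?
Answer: $i \sqrt{22651} \approx 150.5 i$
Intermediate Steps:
$\sqrt{-32897 + \left(20212 - 9966\right)} = \sqrt{-32897 + 10246} = \sqrt{-22651} = i \sqrt{22651}$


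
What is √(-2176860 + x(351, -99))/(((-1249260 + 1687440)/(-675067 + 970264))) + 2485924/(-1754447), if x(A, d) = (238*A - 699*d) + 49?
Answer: -2485924/1754447 + 49494697*I*√2/73030 ≈ -1.4169 + 958.46*I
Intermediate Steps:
x(A, d) = 49 - 699*d + 238*A (x(A, d) = (-699*d + 238*A) + 49 = 49 - 699*d + 238*A)
√(-2176860 + x(351, -99))/(((-1249260 + 1687440)/(-675067 + 970264))) + 2485924/(-1754447) = √(-2176860 + (49 - 699*(-99) + 238*351))/(((-1249260 + 1687440)/(-675067 + 970264))) + 2485924/(-1754447) = √(-2176860 + (49 + 69201 + 83538))/((438180/295197)) + 2485924*(-1/1754447) = √(-2176860 + 152788)/((438180*(1/295197))) - 2485924/1754447 = √(-2024072)/(146060/98399) - 2485924/1754447 = (1006*I*√2)*(98399/146060) - 2485924/1754447 = 49494697*I*√2/73030 - 2485924/1754447 = -2485924/1754447 + 49494697*I*√2/73030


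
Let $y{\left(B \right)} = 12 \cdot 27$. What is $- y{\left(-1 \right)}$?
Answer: $-324$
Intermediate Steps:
$y{\left(B \right)} = 324$
$- y{\left(-1 \right)} = \left(-1\right) 324 = -324$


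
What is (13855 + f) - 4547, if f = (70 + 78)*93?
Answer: 23072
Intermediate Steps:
f = 13764 (f = 148*93 = 13764)
(13855 + f) - 4547 = (13855 + 13764) - 4547 = 27619 - 4547 = 23072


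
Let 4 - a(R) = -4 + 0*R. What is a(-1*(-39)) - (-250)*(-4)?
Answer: -992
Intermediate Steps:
a(R) = 8 (a(R) = 4 - (-4 + 0*R) = 4 - (-4 + 0) = 4 - 1*(-4) = 4 + 4 = 8)
a(-1*(-39)) - (-250)*(-4) = 8 - (-250)*(-4) = 8 - 1*1000 = 8 - 1000 = -992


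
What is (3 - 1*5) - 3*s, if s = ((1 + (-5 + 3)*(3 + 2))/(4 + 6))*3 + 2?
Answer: ⅒ ≈ 0.10000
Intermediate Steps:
s = -7/10 (s = ((1 - 2*5)/10)*3 + 2 = ((1 - 10)*(⅒))*3 + 2 = -9*⅒*3 + 2 = -9/10*3 + 2 = -27/10 + 2 = -7/10 ≈ -0.70000)
(3 - 1*5) - 3*s = (3 - 1*5) - 3*(-7/10) = (3 - 5) + 21/10 = -2 + 21/10 = ⅒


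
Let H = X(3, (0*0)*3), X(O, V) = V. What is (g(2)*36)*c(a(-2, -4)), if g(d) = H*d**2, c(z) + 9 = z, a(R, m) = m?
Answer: 0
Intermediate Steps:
c(z) = -9 + z
H = 0 (H = (0*0)*3 = 0*3 = 0)
g(d) = 0 (g(d) = 0*d**2 = 0)
(g(2)*36)*c(a(-2, -4)) = (0*36)*(-9 - 4) = 0*(-13) = 0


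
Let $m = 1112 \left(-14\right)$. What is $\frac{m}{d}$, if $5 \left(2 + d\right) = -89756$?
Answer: $\frac{38920}{44883} \approx 0.86714$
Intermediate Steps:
$d = - \frac{89766}{5}$ ($d = -2 + \frac{1}{5} \left(-89756\right) = -2 - \frac{89756}{5} = - \frac{89766}{5} \approx -17953.0$)
$m = -15568$
$\frac{m}{d} = - \frac{15568}{- \frac{89766}{5}} = \left(-15568\right) \left(- \frac{5}{89766}\right) = \frac{38920}{44883}$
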